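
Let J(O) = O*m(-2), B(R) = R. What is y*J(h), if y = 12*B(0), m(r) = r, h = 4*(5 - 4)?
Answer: 0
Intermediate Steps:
h = 4 (h = 4*1 = 4)
y = 0 (y = 12*0 = 0)
J(O) = -2*O (J(O) = O*(-2) = -2*O)
y*J(h) = 0*(-2*4) = 0*(-8) = 0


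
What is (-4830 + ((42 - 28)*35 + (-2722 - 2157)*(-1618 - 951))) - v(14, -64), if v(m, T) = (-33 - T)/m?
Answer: 175417323/14 ≈ 1.2530e+7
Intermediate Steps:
v(m, T) = (-33 - T)/m
(-4830 + ((42 - 28)*35 + (-2722 - 2157)*(-1618 - 951))) - v(14, -64) = (-4830 + ((42 - 28)*35 + (-2722 - 2157)*(-1618 - 951))) - (-33 - 1*(-64))/14 = (-4830 + (14*35 - 4879*(-2569))) - (-33 + 64)/14 = (-4830 + (490 + 12534151)) - 31/14 = (-4830 + 12534641) - 1*31/14 = 12529811 - 31/14 = 175417323/14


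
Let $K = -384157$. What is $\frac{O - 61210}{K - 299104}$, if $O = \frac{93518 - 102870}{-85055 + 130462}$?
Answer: $\frac{2779371822}{31024832227} \approx 0.089585$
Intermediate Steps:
$O = - \frac{9352}{45407} \approx -0.20596$
$\frac{O - 61210}{K - 299104} = \frac{- \frac{9352}{45407} - 61210}{-384157 - 299104} = - \frac{2779371822}{45407 \left(-683261\right)} = \left(- \frac{2779371822}{45407}\right) \left(- \frac{1}{683261}\right) = \frac{2779371822}{31024832227}$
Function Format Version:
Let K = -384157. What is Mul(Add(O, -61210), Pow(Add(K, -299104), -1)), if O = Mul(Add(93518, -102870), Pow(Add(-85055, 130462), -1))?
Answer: Rational(2779371822, 31024832227) ≈ 0.089585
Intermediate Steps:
O = Rational(-9352, 45407) (O = Mul(-9352, Pow(45407, -1)) = Mul(-9352, Rational(1, 45407)) = Rational(-9352, 45407) ≈ -0.20596)
Mul(Add(O, -61210), Pow(Add(K, -299104), -1)) = Mul(Add(Rational(-9352, 45407), -61210), Pow(Add(-384157, -299104), -1)) = Mul(Rational(-2779371822, 45407), Pow(-683261, -1)) = Mul(Rational(-2779371822, 45407), Rational(-1, 683261)) = Rational(2779371822, 31024832227)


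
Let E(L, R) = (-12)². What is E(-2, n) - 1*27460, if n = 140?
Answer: -27316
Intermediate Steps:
E(L, R) = 144
E(-2, n) - 1*27460 = 144 - 1*27460 = 144 - 27460 = -27316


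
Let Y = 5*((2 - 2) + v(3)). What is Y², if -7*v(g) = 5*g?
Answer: 5625/49 ≈ 114.80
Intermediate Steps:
v(g) = -5*g/7
Y = -75/7 (Y = 5*((2 - 2) - 5/7*3) = 5*(0 - 15/7) = 5*(-15/7) = -75/7 ≈ -10.714)
Y² = (-75/7)² = 5625/49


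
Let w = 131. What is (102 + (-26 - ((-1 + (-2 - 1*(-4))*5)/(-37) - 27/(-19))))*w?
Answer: 6890600/703 ≈ 9801.7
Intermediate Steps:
(102 + (-26 - ((-1 + (-2 - 1*(-4))*5)/(-37) - 27/(-19))))*w = (102 + (-26 - ((-1 + (-2 - 1*(-4))*5)/(-37) - 27/(-19))))*131 = (102 + (-26 - ((-1 + (-2 + 4)*5)*(-1/37) - 27*(-1/19))))*131 = (102 + (-26 - ((-1 + 2*5)*(-1/37) + 27/19)))*131 = (102 + (-26 - ((-1 + 10)*(-1/37) + 27/19)))*131 = (102 + (-26 - (9*(-1/37) + 27/19)))*131 = (102 + (-26 - (-9/37 + 27/19)))*131 = (102 + (-26 - 1*828/703))*131 = (102 + (-26 - 828/703))*131 = (102 - 19106/703)*131 = (52600/703)*131 = 6890600/703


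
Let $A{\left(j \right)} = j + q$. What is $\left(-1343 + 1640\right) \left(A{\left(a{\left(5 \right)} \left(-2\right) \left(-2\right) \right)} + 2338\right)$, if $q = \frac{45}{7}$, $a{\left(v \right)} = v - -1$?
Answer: $\frac{4923963}{7} \approx 7.0342 \cdot 10^{5}$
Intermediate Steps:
$a{\left(v \right)} = 1 + v$ ($a{\left(v \right)} = v + 1 = 1 + v$)
$q = \frac{45}{7}$ ($q = 45 \cdot \frac{1}{7} = \frac{45}{7} \approx 6.4286$)
$A{\left(j \right)} = \frac{45}{7} + j$ ($A{\left(j \right)} = j + \frac{45}{7} = \frac{45}{7} + j$)
$\left(-1343 + 1640\right) \left(A{\left(a{\left(5 \right)} \left(-2\right) \left(-2\right) \right)} + 2338\right) = \left(-1343 + 1640\right) \left(\left(\frac{45}{7} + \left(1 + 5\right) \left(-2\right) \left(-2\right)\right) + 2338\right) = 297 \left(\left(\frac{45}{7} + 6 \left(-2\right) \left(-2\right)\right) + 2338\right) = 297 \left(\left(\frac{45}{7} - -24\right) + 2338\right) = 297 \left(\left(\frac{45}{7} + 24\right) + 2338\right) = 297 \left(\frac{213}{7} + 2338\right) = 297 \cdot \frac{16579}{7} = \frac{4923963}{7}$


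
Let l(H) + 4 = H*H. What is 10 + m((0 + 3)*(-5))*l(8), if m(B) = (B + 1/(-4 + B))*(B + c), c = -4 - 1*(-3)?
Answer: 274750/19 ≈ 14461.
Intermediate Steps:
c = -1 (c = -4 + 3 = -1)
m(B) = (-1 + B)*(B + 1/(-4 + B)) (m(B) = (B + 1/(-4 + B))*(B - 1) = (B + 1/(-4 + B))*(-1 + B) = (-1 + B)*(B + 1/(-4 + B)))
l(H) = -4 + H² (l(H) = -4 + H*H = -4 + H²)
10 + m((0 + 3)*(-5))*l(8) = 10 + ((-1 + ((0 + 3)*(-5))³ - 5*25*(0 + 3)² + 5*((0 + 3)*(-5)))/(-4 + (0 + 3)*(-5)))*(-4 + 8²) = 10 + ((-1 + (3*(-5))³ - 5*(3*(-5))² + 5*(3*(-5)))/(-4 + 3*(-5)))*(-4 + 64) = 10 + ((-1 + (-15)³ - 5*(-15)² + 5*(-15))/(-4 - 15))*60 = 10 + ((-1 - 3375 - 5*225 - 75)/(-19))*60 = 10 - (-1 - 3375 - 1125 - 75)/19*60 = 10 - 1/19*(-4576)*60 = 10 + (4576/19)*60 = 10 + 274560/19 = 274750/19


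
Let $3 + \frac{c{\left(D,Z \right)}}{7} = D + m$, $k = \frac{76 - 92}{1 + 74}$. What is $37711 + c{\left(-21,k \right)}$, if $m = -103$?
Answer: $36822$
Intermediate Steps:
$k = - \frac{16}{75} \approx -0.21333$
$c{\left(D,Z \right)} = -742 + 7 D$ ($c{\left(D,Z \right)} = -21 + 7 \left(D - 103\right) = -21 + 7 \left(-103 + D\right) = -21 + \left(-721 + 7 D\right) = -742 + 7 D$)
$37711 + c{\left(-21,k \right)} = 37711 + \left(-742 + 7 \left(-21\right)\right) = 37711 - 889 = 36822$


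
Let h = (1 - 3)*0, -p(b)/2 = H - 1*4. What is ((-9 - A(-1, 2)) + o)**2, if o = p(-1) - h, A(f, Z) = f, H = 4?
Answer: 64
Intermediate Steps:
p(b) = 0 (p(b) = -2*(4 - 1*4) = -2*(4 - 4) = -2*0 = 0)
h = 0 (h = -2*0 = 0)
o = 0 (o = 0 - 1*0 = 0 + 0 = 0)
((-9 - A(-1, 2)) + o)**2 = ((-9 - 1*(-1)) + 0)**2 = ((-9 + 1) + 0)**2 = (-8 + 0)**2 = (-8)**2 = 64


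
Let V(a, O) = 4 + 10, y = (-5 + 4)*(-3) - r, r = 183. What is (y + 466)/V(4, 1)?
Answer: 143/7 ≈ 20.429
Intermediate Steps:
y = -180 (y = (-5 + 4)*(-3) - 1*183 = -1*(-3) - 183 = 3 - 183 = -180)
V(a, O) = 14
(y + 466)/V(4, 1) = (-180 + 466)/14 = 286*(1/14) = 143/7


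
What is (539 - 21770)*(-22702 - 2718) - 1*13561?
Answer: 539678459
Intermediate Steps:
(539 - 21770)*(-22702 - 2718) - 1*13561 = -21231*(-25420) - 13561 = 539692020 - 13561 = 539678459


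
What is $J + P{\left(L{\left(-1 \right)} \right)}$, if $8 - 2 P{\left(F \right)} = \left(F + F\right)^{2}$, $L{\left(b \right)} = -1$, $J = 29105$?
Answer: $29107$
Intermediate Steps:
$P{\left(F \right)} = 4 - 2 F^{2}$ ($P{\left(F \right)} = 4 - \frac{\left(F + F\right)^{2}}{2} = 4 - \frac{\left(2 F\right)^{2}}{2} = 4 - \frac{4 F^{2}}{2} = 4 - 2 F^{2}$)
$J + P{\left(L{\left(-1 \right)} \right)} = 29105 + \left(4 - 2 \left(-1\right)^{2}\right) = 29105 + \left(4 - 2\right) = 29105 + 2 = 29107$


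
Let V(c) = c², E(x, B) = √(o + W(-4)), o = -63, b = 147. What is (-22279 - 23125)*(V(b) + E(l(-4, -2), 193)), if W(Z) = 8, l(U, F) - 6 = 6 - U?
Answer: -981135036 - 45404*I*√55 ≈ -9.8114e+8 - 3.3673e+5*I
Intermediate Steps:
l(U, F) = 12 - U (l(U, F) = 6 + (6 - U) = 12 - U)
E(x, B) = I*√55 (E(x, B) = √(-63 + 8) = √(-55) = I*√55)
(-22279 - 23125)*(V(b) + E(l(-4, -2), 193)) = (-22279 - 23125)*(147² + I*√55) = -45404*(21609 + I*√55) = -981135036 - 45404*I*√55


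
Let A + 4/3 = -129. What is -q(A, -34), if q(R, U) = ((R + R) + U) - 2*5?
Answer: 914/3 ≈ 304.67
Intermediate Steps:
A = -391/3 (A = -4/3 - 129 = -391/3 ≈ -130.33)
q(R, U) = -10 + U + 2*R (q(R, U) = (2*R + U) - 1*10 = (U + 2*R) - 10 = -10 + U + 2*R)
-q(A, -34) = -(-10 - 34 + 2*(-391/3)) = -(-10 - 34 - 782/3) = -1*(-914/3) = 914/3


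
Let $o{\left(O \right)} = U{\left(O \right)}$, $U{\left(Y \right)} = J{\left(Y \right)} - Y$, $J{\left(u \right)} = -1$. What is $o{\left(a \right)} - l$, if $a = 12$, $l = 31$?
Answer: $-44$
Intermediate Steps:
$U{\left(Y \right)} = -1 - Y$
$o{\left(O \right)} = -1 - O$
$o{\left(a \right)} - l = \left(-1 - 12\right) - 31 = -13 - 31 = -44$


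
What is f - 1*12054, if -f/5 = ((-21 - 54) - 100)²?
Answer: -165179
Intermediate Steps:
f = -153125 (f = -5*((-21 - 54) - 100)² = -5*(-75 - 100)² = -5*(-175)² = -5*30625 = -153125)
f - 1*12054 = -153125 - 1*12054 = -153125 - 12054 = -165179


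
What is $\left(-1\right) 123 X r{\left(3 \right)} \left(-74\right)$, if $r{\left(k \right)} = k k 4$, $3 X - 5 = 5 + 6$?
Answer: $1747584$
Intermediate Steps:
$X = \frac{16}{3}$ ($X = \frac{5}{3} + \frac{5 + 6}{3} = \frac{5}{3} + \frac{1}{3} \cdot 11 = \frac{5}{3} + \frac{11}{3} = \frac{16}{3} \approx 5.3333$)
$r{\left(k \right)} = 4 k^{2}$ ($r{\left(k \right)} = k^{2} \cdot 4 = 4 k^{2}$)
$\left(-1\right) 123 X r{\left(3 \right)} \left(-74\right) = \left(-1\right) 123 \frac{16 \cdot 4 \cdot 3^{2}}{3} \left(-74\right) = - 123 \frac{16 \cdot 4 \cdot 9}{3} \left(-74\right) = - 123 \cdot \frac{16}{3} \cdot 36 \left(-74\right) = \left(-123\right) 192 \left(-74\right) = \left(-23616\right) \left(-74\right) = 1747584$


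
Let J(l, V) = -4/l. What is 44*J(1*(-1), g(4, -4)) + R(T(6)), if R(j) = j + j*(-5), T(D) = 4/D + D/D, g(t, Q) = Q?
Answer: 508/3 ≈ 169.33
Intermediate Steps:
T(D) = 1 + 4/D (T(D) = 4/D + 1 = 1 + 4/D)
R(j) = -4*j (R(j) = j - 5*j = -4*j)
44*J(1*(-1), g(4, -4)) + R(T(6)) = 44*(-4/(1*(-1))) - 4*(4 + 6)/6 = 44*(-4/(-1)) - 2*10/3 = 44*(-4*(-1)) - 4*5/3 = 44*4 - 20/3 = 176 - 20/3 = 508/3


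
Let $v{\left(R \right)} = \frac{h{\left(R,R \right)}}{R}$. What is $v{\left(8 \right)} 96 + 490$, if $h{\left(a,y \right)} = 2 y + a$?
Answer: $778$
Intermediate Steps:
$h{\left(a,y \right)} = a + 2 y$
$v{\left(R \right)} = 3$ ($v{\left(R \right)} = \frac{R + 2 R}{R} = \frac{3 R}{R} = 3$)
$v{\left(8 \right)} 96 + 490 = 3 \cdot 96 + 490 = 288 + 490 = 778$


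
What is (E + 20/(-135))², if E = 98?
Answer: 6980164/729 ≈ 9575.0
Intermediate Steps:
(E + 20/(-135))² = (98 + 20/(-135))² = (98 + 20*(-1/135))² = (98 - 4/27)² = (2642/27)² = 6980164/729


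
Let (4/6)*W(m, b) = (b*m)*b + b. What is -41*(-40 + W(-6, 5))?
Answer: 21115/2 ≈ 10558.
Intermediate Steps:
W(m, b) = 3*b/2 + 3*m*b²/2 (W(m, b) = 3*((b*m)*b + b)/2 = 3*(m*b² + b)/2 = 3*(b + m*b²)/2 = 3*b/2 + 3*m*b²/2)
-41*(-40 + W(-6, 5)) = -41*(-40 + (3/2)*5*(1 + 5*(-6))) = -41*(-40 + (3/2)*5*(1 - 30)) = -41*(-40 + (3/2)*5*(-29)) = -41*(-40 - 435/2) = -41*(-515/2) = 21115/2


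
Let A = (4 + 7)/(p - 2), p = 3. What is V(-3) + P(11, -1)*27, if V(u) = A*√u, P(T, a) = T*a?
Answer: -297 + 11*I*√3 ≈ -297.0 + 19.053*I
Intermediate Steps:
A = 11 (A = (4 + 7)/(3 - 2) = 11/1 = 11*1 = 11)
V(u) = 11*√u
V(-3) + P(11, -1)*27 = 11*√(-3) + (11*(-1))*27 = 11*(I*√3) - 11*27 = 11*I*√3 - 297 = -297 + 11*I*√3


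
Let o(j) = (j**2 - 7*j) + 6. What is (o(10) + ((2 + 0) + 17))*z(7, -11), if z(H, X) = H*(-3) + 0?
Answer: -1155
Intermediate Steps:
z(H, X) = -3*H (z(H, X) = -3*H + 0 = -3*H)
o(j) = 6 + j**2 - 7*j
(o(10) + ((2 + 0) + 17))*z(7, -11) = ((6 + 10**2 - 7*10) + ((2 + 0) + 17))*(-3*7) = ((6 + 100 - 70) + (2 + 17))*(-21) = (36 + 19)*(-21) = 55*(-21) = -1155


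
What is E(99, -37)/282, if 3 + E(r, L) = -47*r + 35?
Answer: -4621/282 ≈ -16.387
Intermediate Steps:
E(r, L) = 32 - 47*r (E(r, L) = -3 + (-47*r + 35) = -3 + (35 - 47*r) = 32 - 47*r)
E(99, -37)/282 = (32 - 47*99)/282 = (32 - 4653)*(1/282) = -4621*1/282 = -4621/282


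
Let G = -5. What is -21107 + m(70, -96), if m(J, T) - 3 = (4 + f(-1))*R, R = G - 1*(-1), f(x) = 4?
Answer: -21136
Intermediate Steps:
R = -4 (R = -5 - 1*(-1) = -5 + 1 = -4)
m(J, T) = -29 (m(J, T) = 3 + (4 + 4)*(-4) = 3 + 8*(-4) = 3 - 32 = -29)
-21107 + m(70, -96) = -21107 - 29 = -21136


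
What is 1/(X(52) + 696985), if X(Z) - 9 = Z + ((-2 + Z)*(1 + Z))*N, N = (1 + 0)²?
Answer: 1/699696 ≈ 1.4292e-6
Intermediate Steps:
N = 1 (N = 1² = 1)
X(Z) = 9 + Z + (1 + Z)*(-2 + Z) (X(Z) = 9 + (Z + ((-2 + Z)*(1 + Z))*1) = 9 + (Z + ((1 + Z)*(-2 + Z))*1) = 9 + (Z + (1 + Z)*(-2 + Z)) = 9 + Z + (1 + Z)*(-2 + Z))
1/(X(52) + 696985) = 1/((7 + 52²) + 696985) = 1/((7 + 2704) + 696985) = 1/(2711 + 696985) = 1/699696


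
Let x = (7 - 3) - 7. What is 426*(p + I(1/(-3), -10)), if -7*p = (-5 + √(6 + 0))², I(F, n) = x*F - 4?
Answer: -22152/7 + 4260*√6/7 ≈ -1673.9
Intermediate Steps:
x = -3 (x = 4 - 7 = -3)
I(F, n) = -4 - 3*F (I(F, n) = -3*F - 4 = -4 - 3*F)
p = -(-5 + √6)²/7 (p = -(-5 + √(6 + 0))²/7 = -(-5 + √6)²/7 ≈ -0.92930)
426*(p + I(1/(-3), -10)) = 426*((-31/7 + 10*√6/7) + (-4 - 3/(-3))) = 426*((-31/7 + 10*√6/7) + (-4 - 3*(-⅓))) = 426*((-31/7 + 10*√6/7) + (-4 + 1)) = 426*((-31/7 + 10*√6/7) - 3) = 426*(-52/7 + 10*√6/7) = -22152/7 + 4260*√6/7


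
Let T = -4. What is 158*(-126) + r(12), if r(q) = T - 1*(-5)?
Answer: -19907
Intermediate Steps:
r(q) = 1 (r(q) = -4 - 1*(-5) = -4 + 5 = 1)
158*(-126) + r(12) = 158*(-126) + 1 = -19908 + 1 = -19907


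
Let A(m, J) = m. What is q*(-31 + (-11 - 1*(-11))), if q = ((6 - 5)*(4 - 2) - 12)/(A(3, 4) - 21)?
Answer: -155/9 ≈ -17.222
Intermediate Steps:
q = 5/9 (q = ((6 - 5)*(4 - 2) - 12)/(3 - 21) = (1*2 - 12)/(-18) = (2 - 12)*(-1/18) = -10*(-1/18) = 5/9 ≈ 0.55556)
q*(-31 + (-11 - 1*(-11))) = 5*(-31 + (-11 - 1*(-11)))/9 = 5*(-31 + (-11 + 11))/9 = 5*(-31 + 0)/9 = (5/9)*(-31) = -155/9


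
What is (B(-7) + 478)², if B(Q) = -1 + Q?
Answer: 220900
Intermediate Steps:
(B(-7) + 478)² = ((-1 - 7) + 478)² = (-8 + 478)² = 470² = 220900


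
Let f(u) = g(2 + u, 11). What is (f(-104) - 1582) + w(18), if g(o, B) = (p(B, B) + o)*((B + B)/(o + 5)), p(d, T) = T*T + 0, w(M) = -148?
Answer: -168228/97 ≈ -1734.3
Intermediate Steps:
p(d, T) = T**2 (p(d, T) = T**2 + 0 = T**2)
g(o, B) = 2*B*(o + B**2)/(5 + o) (g(o, B) = (B**2 + o)*((B + B)/(o + 5)) = (o + B**2)*((2*B)/(5 + o)) = (o + B**2)*(2*B/(5 + o)) = 2*B*(o + B**2)/(5 + o))
f(u) = 22*(123 + u)/(7 + u) (f(u) = 2*11*((2 + u) + 11**2)/(5 + (2 + u)) = 2*11*((2 + u) + 121)/(7 + u) = 2*11*(123 + u)/(7 + u) = 22*(123 + u)/(7 + u))
(f(-104) - 1582) + w(18) = (22*(123 - 104)/(7 - 104) - 1582) - 148 = (22*19/(-97) - 1582) - 148 = (22*(-1/97)*19 - 1582) - 148 = (-418/97 - 1582) - 148 = -153872/97 - 148 = -168228/97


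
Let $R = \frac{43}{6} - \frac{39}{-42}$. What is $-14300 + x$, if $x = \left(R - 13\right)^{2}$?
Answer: $- \frac{6295691}{441} \approx -14276.0$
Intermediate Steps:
$R = \frac{170}{21}$ ($R = 43 \cdot \frac{1}{6} - - \frac{13}{14} = \frac{43}{6} + \frac{13}{14} = \frac{170}{21} \approx 8.0952$)
$x = \frac{10609}{441}$ ($x = \left(\frac{170}{21} - 13\right)^{2} = \left(- \frac{103}{21}\right)^{2} = \frac{10609}{441} \approx 24.057$)
$-14300 + x = -14300 + \frac{10609}{441} = - \frac{6295691}{441}$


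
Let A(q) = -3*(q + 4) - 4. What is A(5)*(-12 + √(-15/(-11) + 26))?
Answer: 372 - 31*√3311/11 ≈ 209.84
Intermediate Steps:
A(q) = -16 - 3*q (A(q) = -3*(4 + q) - 4 = (-12 - 3*q) - 4 = -16 - 3*q)
A(5)*(-12 + √(-15/(-11) + 26)) = (-16 - 3*5)*(-12 + √(-15/(-11) + 26)) = (-16 - 15)*(-12 + √(-15*(-1/11) + 26)) = -31*(-12 + √(15/11 + 26)) = -31*(-12 + √(301/11)) = -31*(-12 + √3311/11) = 372 - 31*√3311/11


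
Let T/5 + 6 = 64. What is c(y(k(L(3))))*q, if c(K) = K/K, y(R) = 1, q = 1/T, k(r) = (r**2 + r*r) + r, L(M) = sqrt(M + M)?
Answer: 1/290 ≈ 0.0034483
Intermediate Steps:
L(M) = sqrt(2)*sqrt(M) (L(M) = sqrt(2*M) = sqrt(2)*sqrt(M))
T = 290 (T = -30 + 5*64 = -30 + 320 = 290)
k(r) = r + 2*r**2 (k(r) = (r**2 + r**2) + r = 2*r**2 + r = r + 2*r**2)
q = 1/290 ≈ 0.0034483
c(K) = 1
c(y(k(L(3))))*q = 1*(1/290) = 1/290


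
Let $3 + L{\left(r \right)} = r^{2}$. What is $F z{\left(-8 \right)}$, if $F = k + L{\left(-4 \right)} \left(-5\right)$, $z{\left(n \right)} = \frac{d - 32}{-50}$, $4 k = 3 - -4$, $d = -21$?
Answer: $- \frac{13409}{200} \approx -67.045$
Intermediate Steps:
$k = \frac{7}{4}$ ($k = \frac{3 - -4}{4} = \frac{3 + 4}{4} = \frac{1}{4} \cdot 7 = \frac{7}{4} \approx 1.75$)
$z{\left(n \right)} = \frac{53}{50}$ ($z{\left(n \right)} = \frac{-21 - 32}{-50} = \left(-21 - 32\right) \left(- \frac{1}{50}\right) = \left(-53\right) \left(- \frac{1}{50}\right) = \frac{53}{50}$)
$L{\left(r \right)} = -3 + r^{2}$
$F = - \frac{253}{4}$ ($F = \frac{7}{4} + \left(-3 + \left(-4\right)^{2}\right) \left(-5\right) = \frac{7}{4} + \left(-3 + 16\right) \left(-5\right) = \frac{7}{4} + 13 \left(-5\right) = \frac{7}{4} - 65 = - \frac{253}{4} \approx -63.25$)
$F z{\left(-8 \right)} = \left(- \frac{253}{4}\right) \frac{53}{50} = - \frac{13409}{200}$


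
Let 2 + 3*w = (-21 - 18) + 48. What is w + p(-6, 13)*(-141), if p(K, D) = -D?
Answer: 5506/3 ≈ 1835.3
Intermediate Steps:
w = 7/3 (w = -2/3 + ((-21 - 18) + 48)/3 = -2/3 + (-39 + 48)/3 = -2/3 + (1/3)*9 = -2/3 + 3 = 7/3 ≈ 2.3333)
w + p(-6, 13)*(-141) = 7/3 - 1*13*(-141) = 7/3 - 13*(-141) = 7/3 + 1833 = 5506/3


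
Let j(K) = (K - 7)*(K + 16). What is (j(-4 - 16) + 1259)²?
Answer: 1868689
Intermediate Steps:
j(K) = (-7 + K)*(16 + K)
(j(-4 - 16) + 1259)² = ((-112 + (-4 - 16)² + 9*(-4 - 16)) + 1259)² = ((-112 + (-20)² + 9*(-20)) + 1259)² = ((-112 + 400 - 180) + 1259)² = (108 + 1259)² = 1367² = 1868689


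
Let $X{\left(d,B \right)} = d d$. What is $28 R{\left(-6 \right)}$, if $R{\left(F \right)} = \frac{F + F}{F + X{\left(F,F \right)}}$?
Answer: $- \frac{56}{5} \approx -11.2$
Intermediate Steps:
$X{\left(d,B \right)} = d^{2}$
$R{\left(F \right)} = \frac{2 F}{F + F^{2}}$ ($R{\left(F \right)} = \frac{F + F}{F + F^{2}} = \frac{2 F}{F + F^{2}}$)
$28 R{\left(-6 \right)} = 28 \frac{2}{1 - 6} = 28 \frac{2}{-5} = 28 \cdot 2 \left(- \frac{1}{5}\right) = 28 \left(- \frac{2}{5}\right) = - \frac{56}{5}$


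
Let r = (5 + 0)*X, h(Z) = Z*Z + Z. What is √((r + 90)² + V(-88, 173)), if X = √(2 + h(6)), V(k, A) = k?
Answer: 2*√(2278 + 450*√11) ≈ 122.81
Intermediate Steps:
h(Z) = Z + Z² (h(Z) = Z² + Z = Z + Z²)
X = 2*√11 (X = √(2 + 6*(1 + 6)) = √(2 + 6*7) = √(2 + 42) = √44 = 2*√11 ≈ 6.6332)
r = 10*√11 (r = (5 + 0)*(2*√11) = 5*(2*√11) = 10*√11 ≈ 33.166)
√((r + 90)² + V(-88, 173)) = √((10*√11 + 90)² - 88) = √((90 + 10*√11)² - 88) = √(-88 + (90 + 10*√11)²)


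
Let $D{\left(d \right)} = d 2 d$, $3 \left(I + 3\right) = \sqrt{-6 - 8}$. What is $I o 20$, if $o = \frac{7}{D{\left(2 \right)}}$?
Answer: $- \frac{105}{2} + \frac{35 i \sqrt{14}}{6} \approx -52.5 + 21.826 i$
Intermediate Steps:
$I = -3 + \frac{i \sqrt{14}}{3}$ ($I = -3 + \frac{\sqrt{-6 - 8}}{3} = -3 + \frac{\sqrt{-14}}{3} = -3 + \frac{i \sqrt{14}}{3} \approx -3.0 + 1.2472 i$)
$D{\left(d \right)} = 2 d^{2}$ ($D{\left(d \right)} = 2 d d = 2 d^{2}$)
$o = \frac{7}{8}$ ($o = \frac{7}{2 \cdot 2^{2}} = \frac{7}{2 \cdot 4} = \frac{7}{8} \approx 0.875$)
$I o 20 = \left(-3 + \frac{i \sqrt{14}}{3}\right) \frac{7}{8} \cdot 20 = \left(- \frac{21}{8} + \frac{7 i \sqrt{14}}{24}\right) 20 = - \frac{105}{2} + \frac{35 i \sqrt{14}}{6}$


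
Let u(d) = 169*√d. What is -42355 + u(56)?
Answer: -42355 + 338*√14 ≈ -41090.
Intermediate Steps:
-42355 + u(56) = -42355 + 169*√56 = -42355 + 169*(2*√14) = -42355 + 338*√14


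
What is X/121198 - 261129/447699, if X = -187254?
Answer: -2749565264/1291910081 ≈ -2.1283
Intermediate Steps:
X/121198 - 261129/447699 = -187254/121198 - 261129/447699 = -187254*1/121198 - 261129*1/447699 = -93627/60599 - 87043/149233 = -2749565264/1291910081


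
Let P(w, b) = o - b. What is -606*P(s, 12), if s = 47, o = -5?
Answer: 10302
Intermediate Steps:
P(w, b) = -5 - b
-606*P(s, 12) = -606*(-5 - 1*12) = -606*(-5 - 12) = -606*(-17) = 10302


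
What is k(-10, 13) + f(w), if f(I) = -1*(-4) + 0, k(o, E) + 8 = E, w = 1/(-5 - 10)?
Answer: 9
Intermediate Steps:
w = -1/15 (w = 1/(-15) = -1/15 ≈ -0.066667)
k(o, E) = -8 + E
f(I) = 4 (f(I) = 4 + 0 = 4)
k(-10, 13) + f(w) = (-8 + 13) + 4 = 5 + 4 = 9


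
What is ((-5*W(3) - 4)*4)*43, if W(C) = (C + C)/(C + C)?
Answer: -1548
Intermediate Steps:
W(C) = 1 (W(C) = (2*C)/((2*C)) = (2*C)*(1/(2*C)) = 1)
((-5*W(3) - 4)*4)*43 = ((-5*1 - 4)*4)*43 = ((-5 - 4)*4)*43 = -9*4*43 = -36*43 = -1548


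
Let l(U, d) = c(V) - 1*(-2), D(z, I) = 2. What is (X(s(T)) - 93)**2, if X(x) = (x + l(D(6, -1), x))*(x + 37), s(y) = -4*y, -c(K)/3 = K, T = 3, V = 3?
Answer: 322624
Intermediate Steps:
c(K) = -3*K
l(U, d) = -7 (l(U, d) = -3*3 - 1*(-2) = -9 + 2 = -7)
X(x) = (-7 + x)*(37 + x) (X(x) = (x - 7)*(x + 37) = (-7 + x)*(37 + x))
(X(s(T)) - 93)**2 = ((-259 + (-4*3)**2 + 30*(-4*3)) - 93)**2 = ((-259 + (-12)**2 + 30*(-12)) - 93)**2 = ((-259 + 144 - 360) - 93)**2 = (-475 - 93)**2 = (-568)**2 = 322624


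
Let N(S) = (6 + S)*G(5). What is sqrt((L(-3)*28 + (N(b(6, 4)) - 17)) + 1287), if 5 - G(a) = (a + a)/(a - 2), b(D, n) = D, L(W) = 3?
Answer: sqrt(1374) ≈ 37.068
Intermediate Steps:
G(a) = 5 - 2*a/(-2 + a) (G(a) = 5 - (a + a)/(a - 2) = 5 - 2*a/(-2 + a))
N(S) = 10 + 5*S/3 (N(S) = (6 + S)*((-10 + 3*5)/(-2 + 5)) = (6 + S)*((-10 + 15)/3) = (6 + S)*((1/3)*5) = (6 + S)*(5/3) = 10 + 5*S/3)
sqrt((L(-3)*28 + (N(b(6, 4)) - 17)) + 1287) = sqrt((3*28 + ((10 + (5/3)*6) - 17)) + 1287) = sqrt((84 + ((10 + 10) - 17)) + 1287) = sqrt((84 + (20 - 17)) + 1287) = sqrt((84 + 3) + 1287) = sqrt(87 + 1287) = sqrt(1374)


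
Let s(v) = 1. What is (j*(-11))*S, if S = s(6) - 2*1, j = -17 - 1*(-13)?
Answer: -44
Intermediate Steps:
j = -4 (j = -17 + 13 = -4)
S = -1 (S = 1 - 2*1 = 1 - 2 = -1)
(j*(-11))*S = -4*(-11)*(-1) = 44*(-1) = -44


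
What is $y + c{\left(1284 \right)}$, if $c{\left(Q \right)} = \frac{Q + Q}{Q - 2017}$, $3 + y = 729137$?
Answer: $\frac{534452654}{733} \approx 7.2913 \cdot 10^{5}$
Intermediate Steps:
$y = 729134$ ($y = -3 + 729137 = 729134$)
$c{\left(Q \right)} = \frac{2 Q}{-2017 + Q}$
$y + c{\left(1284 \right)} = 729134 + 2 \cdot 1284 \frac{1}{-2017 + 1284} = 729134 + 2 \cdot 1284 \frac{1}{-733} = 729134 + 2 \cdot 1284 \left(- \frac{1}{733}\right) = 729134 - \frac{2568}{733} = \frac{534452654}{733}$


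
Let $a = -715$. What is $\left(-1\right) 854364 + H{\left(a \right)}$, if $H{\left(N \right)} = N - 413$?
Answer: $-855492$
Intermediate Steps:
$H{\left(N \right)} = -413 + N$
$\left(-1\right) 854364 + H{\left(a \right)} = \left(-1\right) 854364 - 1128 = -854364 - 1128 = -855492$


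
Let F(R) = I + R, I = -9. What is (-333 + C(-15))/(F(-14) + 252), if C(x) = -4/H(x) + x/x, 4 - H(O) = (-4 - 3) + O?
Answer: -4318/2977 ≈ -1.4505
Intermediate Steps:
H(O) = 11 - O (H(O) = 4 - ((-4 - 3) + O) = 4 - (-7 + O) = 4 + (7 - O) = 11 - O)
C(x) = 1 - 4/(11 - x) (C(x) = -4/(11 - x) + x/x = -4/(11 - x) + 1 = 1 - 4/(11 - x))
F(R) = -9 + R
(-333 + C(-15))/(F(-14) + 252) = (-333 + (-7 - 15)/(-11 - 15))/((-9 - 14) + 252) = (-333 - 22/(-26))/(-23 + 252) = (-333 - 1/26*(-22))/229 = (-333 + 11/13)*(1/229) = -4318/13*1/229 = -4318/2977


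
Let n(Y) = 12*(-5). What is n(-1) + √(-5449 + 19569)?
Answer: -60 + 2*√3530 ≈ 58.828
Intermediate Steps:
n(Y) = -60
n(-1) + √(-5449 + 19569) = -60 + √(-5449 + 19569) = -60 + √14120 = -60 + 2*√3530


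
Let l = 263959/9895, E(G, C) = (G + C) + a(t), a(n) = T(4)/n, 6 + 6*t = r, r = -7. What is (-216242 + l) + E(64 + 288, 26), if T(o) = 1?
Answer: -27764293543/128635 ≈ -2.1584e+5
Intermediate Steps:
t = -13/6 (t = -1 + (1/6)*(-7) = -1 - 7/6 = -13/6 ≈ -2.1667)
a(n) = 1/n
E(G, C) = -6/13 + C + G (E(G, C) = (G + C) + 1/(-13/6) = (C + G) - 6/13 = -6/13 + C + G)
l = 263959/9895 (l = 263959*(1/9895) = 263959/9895 ≈ 26.676)
(-216242 + l) + E(64 + 288, 26) = (-216242 + 263959/9895) + (-6/13 + 26 + (64 + 288)) = -2139450631/9895 + (-6/13 + 26 + 352) = -2139450631/9895 + 4908/13 = -27764293543/128635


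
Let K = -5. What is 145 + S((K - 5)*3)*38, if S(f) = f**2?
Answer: 34345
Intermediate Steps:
145 + S((K - 5)*3)*38 = 145 + ((-5 - 5)*3)**2*38 = 145 + (-10*3)**2*38 = 145 + (-30)**2*38 = 145 + 900*38 = 145 + 34200 = 34345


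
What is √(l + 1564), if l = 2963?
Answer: 3*√503 ≈ 67.283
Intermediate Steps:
√(l + 1564) = √(2963 + 1564) = √4527 = 3*√503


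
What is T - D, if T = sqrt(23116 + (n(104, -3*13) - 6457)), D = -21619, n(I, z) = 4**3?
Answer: 21619 + sqrt(16723) ≈ 21748.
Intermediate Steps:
n(I, z) = 64
T = sqrt(16723) (T = sqrt(23116 + (64 - 6457)) = sqrt(23116 - 6393) = sqrt(16723) ≈ 129.32)
T - D = sqrt(16723) - 1*(-21619) = sqrt(16723) + 21619 = 21619 + sqrt(16723)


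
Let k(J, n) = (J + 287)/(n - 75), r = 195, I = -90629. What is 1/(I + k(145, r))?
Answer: -5/453127 ≈ -1.1034e-5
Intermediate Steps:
k(J, n) = (287 + J)/(-75 + n)
1/(I + k(145, r)) = 1/(-90629 + (287 + 145)/(-75 + 195)) = 1/(-90629 + 432/120) = 1/(-90629 + (1/120)*432) = 1/(-90629 + 18/5) = 1/(-453127/5) = -5/453127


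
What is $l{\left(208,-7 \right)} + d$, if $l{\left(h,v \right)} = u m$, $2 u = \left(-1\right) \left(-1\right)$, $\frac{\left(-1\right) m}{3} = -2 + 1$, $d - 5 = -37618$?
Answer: $- \frac{75223}{2} \approx -37612.0$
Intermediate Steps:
$d = -37613$ ($d = 5 - 37618 = -37613$)
$m = 3$ ($m = - 3 \left(-2 + 1\right) = \left(-3\right) \left(-1\right) = 3$)
$u = \frac{1}{2}$ ($u = \frac{\left(-1\right) \left(-1\right)}{2} = \frac{1}{2} \cdot 1 = \frac{1}{2} \approx 0.5$)
$l{\left(h,v \right)} = \frac{3}{2}$ ($l{\left(h,v \right)} = \frac{1}{2} \cdot 3 = \frac{3}{2}$)
$l{\left(208,-7 \right)} + d = \frac{3}{2} - 37613 = - \frac{75223}{2}$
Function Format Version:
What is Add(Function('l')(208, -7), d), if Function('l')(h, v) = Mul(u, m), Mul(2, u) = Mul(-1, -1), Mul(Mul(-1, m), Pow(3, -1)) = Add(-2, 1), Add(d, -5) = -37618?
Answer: Rational(-75223, 2) ≈ -37612.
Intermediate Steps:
d = -37613 (d = Add(5, -37618) = -37613)
m = 3 (m = Mul(-3, Add(-2, 1)) = Mul(-3, -1) = 3)
u = Rational(1, 2) (u = Mul(Rational(1, 2), Mul(-1, -1)) = Mul(Rational(1, 2), 1) = Rational(1, 2) ≈ 0.50000)
Function('l')(h, v) = Rational(3, 2) (Function('l')(h, v) = Mul(Rational(1, 2), 3) = Rational(3, 2))
Add(Function('l')(208, -7), d) = Add(Rational(3, 2), -37613) = Rational(-75223, 2)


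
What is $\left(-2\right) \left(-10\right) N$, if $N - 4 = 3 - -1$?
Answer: $160$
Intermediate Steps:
$N = 8$ ($N = 4 + \left(3 - -1\right) = 4 + \left(3 + 1\right) = 4 + 4 = 8$)
$\left(-2\right) \left(-10\right) N = \left(-2\right) \left(-10\right) 8 = 20 \cdot 8 = 160$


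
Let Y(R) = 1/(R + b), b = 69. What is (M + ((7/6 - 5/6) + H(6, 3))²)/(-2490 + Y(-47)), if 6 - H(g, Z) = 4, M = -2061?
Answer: 407000/493011 ≈ 0.82554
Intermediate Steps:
Y(R) = 1/(69 + R) (Y(R) = 1/(R + 69) = 1/(69 + R))
H(g, Z) = 2 (H(g, Z) = 6 - 1*4 = 6 - 4 = 2)
(M + ((7/6 - 5/6) + H(6, 3))²)/(-2490 + Y(-47)) = (-2061 + ((7/6 - 5/6) + 2)²)/(-2490 + 1/(69 - 47)) = (-2061 + ((7*(⅙) - 5*⅙) + 2)²)/(-2490 + 1/22) = (-2061 + ((7/6 - ⅚) + 2)²)/(-2490 + 1/22) = (-2061 + (⅓ + 2)²)/(-54779/22) = (-2061 + (7/3)²)*(-22/54779) = (-2061 + 49/9)*(-22/54779) = -18500/9*(-22/54779) = 407000/493011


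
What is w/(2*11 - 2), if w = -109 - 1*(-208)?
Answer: 99/20 ≈ 4.9500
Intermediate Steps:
w = 99 (w = -109 + 208 = 99)
w/(2*11 - 2) = 99/(2*11 - 2) = 99/(22 - 2) = 99/20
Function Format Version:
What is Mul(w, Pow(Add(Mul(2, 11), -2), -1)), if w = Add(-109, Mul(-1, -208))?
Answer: Rational(99, 20) ≈ 4.9500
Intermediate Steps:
w = 99 (w = Add(-109, 208) = 99)
Mul(w, Pow(Add(Mul(2, 11), -2), -1)) = Mul(99, Pow(Add(Mul(2, 11), -2), -1)) = Mul(99, Pow(Add(22, -2), -1)) = Mul(99, Pow(20, -1)) = Mul(99, Rational(1, 20)) = Rational(99, 20)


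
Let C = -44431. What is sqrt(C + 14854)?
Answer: I*sqrt(29577) ≈ 171.98*I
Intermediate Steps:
sqrt(C + 14854) = sqrt(-44431 + 14854) = sqrt(-29577) = I*sqrt(29577)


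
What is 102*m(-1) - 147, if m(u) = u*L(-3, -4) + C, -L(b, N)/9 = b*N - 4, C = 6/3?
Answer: 7401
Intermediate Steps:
C = 2 (C = 6*(⅓) = 2)
L(b, N) = 36 - 9*N*b (L(b, N) = -9*(b*N - 4) = -9*(N*b - 4) = -9*(-4 + N*b) = 36 - 9*N*b)
m(u) = 2 - 72*u (m(u) = u*(36 - 9*(-4)*(-3)) + 2 = u*(36 - 108) + 2 = u*(-72) + 2 = -72*u + 2 = 2 - 72*u)
102*m(-1) - 147 = 102*(2 - 72*(-1)) - 147 = 102*(2 + 72) - 147 = 102*74 - 147 = 7548 - 147 = 7401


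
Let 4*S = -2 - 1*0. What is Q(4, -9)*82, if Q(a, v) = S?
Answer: -41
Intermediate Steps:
S = -½ (S = (-2 - 1*0)/4 = (-2 + 0)/4 = (¼)*(-2) = -½ ≈ -0.50000)
Q(a, v) = -½
Q(4, -9)*82 = -½*82 = -41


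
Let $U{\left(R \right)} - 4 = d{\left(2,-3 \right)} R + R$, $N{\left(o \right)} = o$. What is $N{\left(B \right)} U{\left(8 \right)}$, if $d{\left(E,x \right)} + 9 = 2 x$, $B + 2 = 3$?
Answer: $-108$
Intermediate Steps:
$B = 1$ ($B = -2 + 3 = 1$)
$d{\left(E,x \right)} = -9 + 2 x$
$U{\left(R \right)} = 4 - 14 R$ ($U{\left(R \right)} = 4 + \left(\left(-9 + 2 \left(-3\right)\right) R + R\right) = 4 + \left(\left(-9 - 6\right) R + R\right) = 4 + \left(- 15 R + R\right) = 4 - 14 R$)
$N{\left(B \right)} U{\left(8 \right)} = 1 \left(4 - 112\right) = 1 \left(-108\right) = -108$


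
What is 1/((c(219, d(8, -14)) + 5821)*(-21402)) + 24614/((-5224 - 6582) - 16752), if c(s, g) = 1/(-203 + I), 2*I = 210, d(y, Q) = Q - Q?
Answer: -75127594313270/87165589437603 ≈ -0.86189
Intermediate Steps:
d(y, Q) = 0
I = 105 (I = (1/2)*210 = 105)
c(s, g) = -1/98 (c(s, g) = 1/(-203 + 105) = 1/(-98) = -1/98)
1/((c(219, d(8, -14)) + 5821)*(-21402)) + 24614/((-5224 - 6582) - 16752) = 1/((-1/98 + 5821)*(-21402)) + 24614/((-5224 - 6582) - 16752) = -1/21402/(570457/98) + 24614/(-11806 - 16752) = (98/570457)*(-1/21402) + 24614/(-28558) = -49/6104460357 + 24614*(-1/28558) = -49/6104460357 - 12307/14279 = -75127594313270/87165589437603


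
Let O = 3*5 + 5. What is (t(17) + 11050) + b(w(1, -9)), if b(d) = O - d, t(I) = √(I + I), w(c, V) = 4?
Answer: 11066 + √34 ≈ 11072.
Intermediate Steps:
O = 20 (O = 15 + 5 = 20)
t(I) = √2*√I (t(I) = √(2*I) = √2*√I)
b(d) = 20 - d
(t(17) + 11050) + b(w(1, -9)) = (√2*√17 + 11050) + (20 - 1*4) = (√34 + 11050) + (20 - 4) = (11050 + √34) + 16 = 11066 + √34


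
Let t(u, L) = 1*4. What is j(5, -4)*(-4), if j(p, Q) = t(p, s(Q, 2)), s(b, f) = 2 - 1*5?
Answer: -16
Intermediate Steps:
s(b, f) = -3 (s(b, f) = 2 - 5 = -3)
t(u, L) = 4
j(p, Q) = 4
j(5, -4)*(-4) = 4*(-4) = -16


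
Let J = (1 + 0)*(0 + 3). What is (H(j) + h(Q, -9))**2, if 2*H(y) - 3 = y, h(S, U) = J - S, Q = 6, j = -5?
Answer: 16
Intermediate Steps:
J = 3 (J = 1*3 = 3)
h(S, U) = 3 - S
H(y) = 3/2 + y/2
(H(j) + h(Q, -9))**2 = ((3/2 + (1/2)*(-5)) + (3 - 1*6))**2 = ((3/2 - 5/2) + (3 - 6))**2 = (-1 - 3)**2 = (-4)**2 = 16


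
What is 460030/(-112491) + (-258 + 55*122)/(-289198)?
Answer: -66882773936/16266086109 ≈ -4.1118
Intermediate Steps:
460030/(-112491) + (-258 + 55*122)/(-289198) = 460030*(-1/112491) + (-258 + 6710)*(-1/289198) = -460030/112491 + 6452*(-1/289198) = -460030/112491 - 3226/144599 = -66882773936/16266086109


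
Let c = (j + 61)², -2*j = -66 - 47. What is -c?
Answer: -55225/4 ≈ -13806.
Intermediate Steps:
j = 113/2 (j = -(-66 - 47)/2 = -½*(-113) = 113/2 ≈ 56.500)
c = 55225/4 (c = (113/2 + 61)² = (235/2)² = 55225/4 ≈ 13806.)
-c = -1*55225/4 = -55225/4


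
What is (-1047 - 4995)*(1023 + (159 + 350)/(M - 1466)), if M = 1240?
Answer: -696911469/113 ≈ -6.1674e+6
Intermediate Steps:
(-1047 - 4995)*(1023 + (159 + 350)/(M - 1466)) = (-1047 - 4995)*(1023 + (159 + 350)/(1240 - 1466)) = -6042*(1023 + 509/(-226)) = -6042*(1023 + 509*(-1/226)) = -6042*(1023 - 509/226) = -6042*230689/226 = -696911469/113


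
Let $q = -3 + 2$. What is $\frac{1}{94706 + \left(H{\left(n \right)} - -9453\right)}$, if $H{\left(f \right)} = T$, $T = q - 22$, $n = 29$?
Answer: $\frac{1}{104136} \approx 9.6028 \cdot 10^{-6}$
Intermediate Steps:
$q = -1$
$T = -23$ ($T = -1 - 22 = -23$)
$H{\left(f \right)} = -23$
$\frac{1}{94706 + \left(H{\left(n \right)} - -9453\right)} = \frac{1}{94706 - -9430} = \frac{1}{94706 + \left(-23 + 9453\right)} = \frac{1}{94706 + 9430} = \frac{1}{104136}$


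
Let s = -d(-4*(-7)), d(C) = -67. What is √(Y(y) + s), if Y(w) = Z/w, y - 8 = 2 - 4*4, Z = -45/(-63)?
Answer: 53*√42/42 ≈ 8.1781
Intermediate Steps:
Z = 5/7 (Z = -45*(-1/63) = 5/7 ≈ 0.71429)
y = -6 (y = 8 + (2 - 4*4) = 8 + (2 - 16) = 8 - 14 = -6)
Y(w) = 5/(7*w)
s = 67 (s = -1*(-67) = 67)
√(Y(y) + s) = √((5/7)/(-6) + 67) = √((5/7)*(-⅙) + 67) = √(-5/42 + 67) = √(2809/42) = 53*√42/42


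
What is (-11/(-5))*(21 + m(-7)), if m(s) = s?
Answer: 154/5 ≈ 30.800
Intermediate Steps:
(-11/(-5))*(21 + m(-7)) = (-11/(-5))*(21 - 7) = -11*(-1/5)*14 = (11/5)*14 = 154/5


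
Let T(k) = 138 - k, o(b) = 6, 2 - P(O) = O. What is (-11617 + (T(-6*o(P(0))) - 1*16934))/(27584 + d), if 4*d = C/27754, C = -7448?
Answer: -131262543/127594079 ≈ -1.0288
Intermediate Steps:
P(O) = 2 - O
d = -931/13877 (d = (-7448/27754)/4 = (-7448*1/27754)/4 = (¼)*(-3724/13877) = -931/13877 ≈ -0.067089)
(-11617 + (T(-6*o(P(0))) - 1*16934))/(27584 + d) = (-11617 + ((138 - (-6)*6) - 1*16934))/(27584 - 931/13877) = (-11617 + ((138 - 1*(-36)) - 16934))/(382782237/13877) = (-11617 + ((138 + 36) - 16934))*(13877/382782237) = (-11617 + (174 - 16934))*(13877/382782237) = (-11617 - 16760)*(13877/382782237) = -28377*13877/382782237 = -131262543/127594079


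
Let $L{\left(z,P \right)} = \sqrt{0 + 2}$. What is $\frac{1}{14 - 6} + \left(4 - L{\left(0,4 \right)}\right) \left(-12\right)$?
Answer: $- \frac{383}{8} + 12 \sqrt{2} \approx -30.904$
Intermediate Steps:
$L{\left(z,P \right)} = \sqrt{2}$
$\frac{1}{14 - 6} + \left(4 - L{\left(0,4 \right)}\right) \left(-12\right) = \frac{1}{14 - 6} + \left(4 - \sqrt{2}\right) \left(-12\right) = \frac{1}{8} - \left(48 - 12 \sqrt{2}\right) = - \frac{383}{8} + 12 \sqrt{2}$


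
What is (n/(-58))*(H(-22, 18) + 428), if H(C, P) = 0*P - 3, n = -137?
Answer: 58225/58 ≈ 1003.9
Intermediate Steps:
H(C, P) = -3 (H(C, P) = 0 - 3 = -3)
(n/(-58))*(H(-22, 18) + 428) = (-137/(-58))*(-3 + 428) = -137*(-1/58)*425 = (137/58)*425 = 58225/58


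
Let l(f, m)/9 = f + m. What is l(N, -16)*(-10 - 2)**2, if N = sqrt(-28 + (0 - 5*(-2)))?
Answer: -20736 + 3888*I*sqrt(2) ≈ -20736.0 + 5498.5*I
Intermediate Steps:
N = 3*I*sqrt(2) (N = sqrt(-28 + (0 - 1*(-10))) = sqrt(-28 + (0 + 10)) = sqrt(-28 + 10) = sqrt(-18) = 3*I*sqrt(2) ≈ 4.2426*I)
l(f, m) = 9*f + 9*m (l(f, m) = 9*(f + m) = 9*f + 9*m)
l(N, -16)*(-10 - 2)**2 = (9*(3*I*sqrt(2)) + 9*(-16))*(-10 - 2)**2 = (27*I*sqrt(2) - 144)*(-12)**2 = (-144 + 27*I*sqrt(2))*144 = -20736 + 3888*I*sqrt(2)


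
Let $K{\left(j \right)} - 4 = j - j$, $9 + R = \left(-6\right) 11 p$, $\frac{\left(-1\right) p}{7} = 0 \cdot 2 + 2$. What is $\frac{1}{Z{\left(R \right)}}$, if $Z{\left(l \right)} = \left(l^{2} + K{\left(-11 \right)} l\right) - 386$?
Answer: $\frac{1}{840499} \approx 1.1898 \cdot 10^{-6}$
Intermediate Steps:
$p = -14$ ($p = - 7 \left(0 \cdot 2 + 2\right) = - 7 \left(0 + 2\right) = \left(-7\right) 2 = -14$)
$R = 915$ ($R = -9 + \left(-6\right) 11 \left(-14\right) = -9 - -924 = -9 + 924 = 915$)
$K{\left(j \right)} = 4$ ($K{\left(j \right)} = 4 + \left(j - j\right) = 4 + 0 = 4$)
$Z{\left(l \right)} = -386 + l^{2} + 4 l$ ($Z{\left(l \right)} = \left(l^{2} + 4 l\right) - 386 = -386 + l^{2} + 4 l$)
$\frac{1}{Z{\left(R \right)}} = \frac{1}{-386 + 915^{2} + 4 \cdot 915} = \frac{1}{-386 + 837225 + 3660} = \frac{1}{840499}$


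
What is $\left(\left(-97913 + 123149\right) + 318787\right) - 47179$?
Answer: $296844$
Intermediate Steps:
$\left(\left(-97913 + 123149\right) + 318787\right) - 47179 = \left(25236 + 318787\right) - 47179 = 344023 - 47179 = 296844$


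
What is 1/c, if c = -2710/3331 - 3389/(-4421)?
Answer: -14726351/692151 ≈ -21.276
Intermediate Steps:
c = -692151/14726351 (c = -2710*1/3331 - 3389*(-1/4421) = -2710/3331 + 3389/4421 = -692151/14726351 ≈ -0.047001)
1/c = 1/(-692151/14726351) = -14726351/692151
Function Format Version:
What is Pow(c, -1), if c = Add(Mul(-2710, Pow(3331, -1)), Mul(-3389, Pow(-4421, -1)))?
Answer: Rational(-14726351, 692151) ≈ -21.276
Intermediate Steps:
c = Rational(-692151, 14726351) (c = Add(Mul(-2710, Rational(1, 3331)), Mul(-3389, Rational(-1, 4421))) = Add(Rational(-2710, 3331), Rational(3389, 4421)) = Rational(-692151, 14726351) ≈ -0.047001)
Pow(c, -1) = Pow(Rational(-692151, 14726351), -1) = Rational(-14726351, 692151)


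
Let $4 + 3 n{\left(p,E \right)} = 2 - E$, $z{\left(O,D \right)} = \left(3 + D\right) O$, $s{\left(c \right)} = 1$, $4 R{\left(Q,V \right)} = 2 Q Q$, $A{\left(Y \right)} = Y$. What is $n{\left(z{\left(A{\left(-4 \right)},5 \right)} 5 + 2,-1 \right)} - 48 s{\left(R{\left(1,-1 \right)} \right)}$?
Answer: $- \frac{145}{3} \approx -48.333$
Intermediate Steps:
$R{\left(Q,V \right)} = \frac{Q^{2}}{2}$ ($R{\left(Q,V \right)} = \frac{2 Q Q}{4} = \frac{2 Q^{2}}{4} = \frac{Q^{2}}{2}$)
$z{\left(O,D \right)} = O \left(3 + D\right)$
$n{\left(p,E \right)} = - \frac{2}{3} - \frac{E}{3}$ ($n{\left(p,E \right)} = - \frac{4}{3} + \frac{2 - E}{3} = - \frac{4}{3} - \left(- \frac{2}{3} + \frac{E}{3}\right) = - \frac{2}{3} - \frac{E}{3}$)
$n{\left(z{\left(A{\left(-4 \right)},5 \right)} 5 + 2,-1 \right)} - 48 s{\left(R{\left(1,-1 \right)} \right)} = \left(- \frac{2}{3} - - \frac{1}{3}\right) - 48 = \left(- \frac{2}{3} + \frac{1}{3}\right) - 48 = - \frac{1}{3} - 48 = - \frac{145}{3}$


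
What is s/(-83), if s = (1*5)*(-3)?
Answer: 15/83 ≈ 0.18072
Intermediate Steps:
s = -15 (s = 5*(-3) = -15)
s/(-83) = -15/(-83) = -15*(-1/83) = 15/83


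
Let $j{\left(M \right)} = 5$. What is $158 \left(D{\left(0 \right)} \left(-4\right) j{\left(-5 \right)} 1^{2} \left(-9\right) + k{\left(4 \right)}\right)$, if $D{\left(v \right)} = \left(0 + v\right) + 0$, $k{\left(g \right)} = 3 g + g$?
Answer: $2528$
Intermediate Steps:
$k{\left(g \right)} = 4 g$
$D{\left(v \right)} = v$ ($D{\left(v \right)} = v + 0 = v$)
$158 \left(D{\left(0 \right)} \left(-4\right) j{\left(-5 \right)} 1^{2} \left(-9\right) + k{\left(4 \right)}\right) = 158 \left(0 \left(-4\right) 5 \cdot 1^{2} \left(-9\right) + 4 \cdot 4\right) = 158 \left(0 \cdot 5 \cdot 1 \left(-9\right) + 16\right) = 158 \left(0 \cdot 1 \left(-9\right) + 16\right) = 158 \left(0 \left(-9\right) + 16\right) = 158 \left(0 + 16\right) = 158 \cdot 16 = 2528$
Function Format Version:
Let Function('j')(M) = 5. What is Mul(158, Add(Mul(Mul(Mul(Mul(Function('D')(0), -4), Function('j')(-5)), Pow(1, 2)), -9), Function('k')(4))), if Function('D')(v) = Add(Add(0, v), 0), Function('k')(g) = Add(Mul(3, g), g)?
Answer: 2528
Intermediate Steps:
Function('k')(g) = Mul(4, g)
Function('D')(v) = v (Function('D')(v) = Add(v, 0) = v)
Mul(158, Add(Mul(Mul(Mul(Mul(Function('D')(0), -4), Function('j')(-5)), Pow(1, 2)), -9), Function('k')(4))) = Mul(158, Add(Mul(Mul(Mul(Mul(0, -4), 5), Pow(1, 2)), -9), Mul(4, 4))) = Mul(158, Add(Mul(Mul(Mul(0, 5), 1), -9), 16)) = Mul(158, Add(Mul(Mul(0, 1), -9), 16)) = Mul(158, Add(Mul(0, -9), 16)) = Mul(158, Add(0, 16)) = Mul(158, 16) = 2528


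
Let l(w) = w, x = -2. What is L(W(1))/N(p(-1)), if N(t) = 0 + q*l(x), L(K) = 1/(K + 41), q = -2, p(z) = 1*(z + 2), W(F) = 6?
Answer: 1/188 ≈ 0.0053191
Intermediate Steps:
p(z) = 2 + z (p(z) = 1*(2 + z) = 2 + z)
L(K) = 1/(41 + K)
N(t) = 4 (N(t) = 0 - 2*(-2) = 0 + 4 = 4)
L(W(1))/N(p(-1)) = 1/((41 + 6)*4) = (1/4)/47 = (1/47)*(1/4) = 1/188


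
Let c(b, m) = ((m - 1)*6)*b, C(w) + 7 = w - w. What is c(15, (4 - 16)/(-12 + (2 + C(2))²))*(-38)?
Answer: 85500/13 ≈ 6576.9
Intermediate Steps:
C(w) = -7 (C(w) = -7 + (w - w) = -7 + 0 = -7)
c(b, m) = b*(-6 + 6*m) (c(b, m) = ((-1 + m)*6)*b = (-6 + 6*m)*b = b*(-6 + 6*m))
c(15, (4 - 16)/(-12 + (2 + C(2))²))*(-38) = (6*15*(-1 + (4 - 16)/(-12 + (2 - 7)²)))*(-38) = (6*15*(-1 - 12/(-12 + (-5)²)))*(-38) = (6*15*(-1 - 12/(-12 + 25)))*(-38) = (6*15*(-1 - 12/13))*(-38) = (6*15*(-25/13))*(-38) = -2250/13*(-38) = 85500/13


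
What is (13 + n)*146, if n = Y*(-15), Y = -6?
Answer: 15038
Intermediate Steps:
n = 90 (n = -6*(-15) = 90)
(13 + n)*146 = (13 + 90)*146 = 103*146 = 15038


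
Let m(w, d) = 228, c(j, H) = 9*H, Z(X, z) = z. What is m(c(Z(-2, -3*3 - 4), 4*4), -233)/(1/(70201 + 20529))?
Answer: 20686440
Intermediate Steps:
m(c(Z(-2, -3*3 - 4), 4*4), -233)/(1/(70201 + 20529)) = 228/(1/(70201 + 20529)) = 228/(1/90730) = 228*90730 = 20686440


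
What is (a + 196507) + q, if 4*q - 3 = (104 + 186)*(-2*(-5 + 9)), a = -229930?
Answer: -136009/4 ≈ -34002.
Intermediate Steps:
q = -2317/4 (q = ¾ + ((104 + 186)*(-2*(-5 + 9)))/4 = ¾ + (290*(-2*4))/4 = ¾ + (290*(-8))/4 = ¾ + (¼)*(-2320) = ¾ - 580 = -2317/4 ≈ -579.25)
(a + 196507) + q = (-229930 + 196507) - 2317/4 = -33423 - 2317/4 = -136009/4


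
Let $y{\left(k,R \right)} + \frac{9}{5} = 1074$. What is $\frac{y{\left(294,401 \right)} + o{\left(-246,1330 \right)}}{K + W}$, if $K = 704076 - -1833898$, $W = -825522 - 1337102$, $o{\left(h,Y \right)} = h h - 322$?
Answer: $\frac{306331}{1876750} \approx 0.16322$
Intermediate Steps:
$y{\left(k,R \right)} = \frac{5361}{5}$ ($y{\left(k,R \right)} = - \frac{9}{5} + 1074 = \frac{5361}{5}$)
$o{\left(h,Y \right)} = -322 + h^{2}$ ($o{\left(h,Y \right)} = h^{2} - 322 = -322 + h^{2}$)
$W = -2162624$ ($W = -825522 - 1337102 = -2162624$)
$K = 2537974$ ($K = 704076 + 1833898 = 2537974$)
$\frac{y{\left(294,401 \right)} + o{\left(-246,1330 \right)}}{K + W} = \frac{\frac{5361}{5} - \left(322 - \left(-246\right)^{2}\right)}{2537974 - 2162624} = \frac{\frac{5361}{5} + \left(-322 + 60516\right)}{375350} = \left(\frac{5361}{5} + 60194\right) \frac{1}{375350} = \frac{306331}{5} \cdot \frac{1}{375350} = \frac{306331}{1876750}$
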